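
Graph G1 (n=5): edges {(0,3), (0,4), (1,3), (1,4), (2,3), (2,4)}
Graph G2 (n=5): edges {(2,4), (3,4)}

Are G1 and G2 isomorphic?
No, not isomorphic

The graphs are NOT isomorphic.

Connected components of G1: 1 component(s) with vertex sets [[0, 1, 2, 3, 4]], sizes [5].
Connected components of G2: 3 component(s) with vertex sets [[0], [1], [2, 3, 4]], sizes [1, 1, 3].
The number of connected components (and the multiset of component sizes) is an isomorphism invariant — an isomorphism maps each component of G1 bijectively onto a component of G2. Since G1 has 1 component(s) and G2 has 3, they cannot be isomorphic.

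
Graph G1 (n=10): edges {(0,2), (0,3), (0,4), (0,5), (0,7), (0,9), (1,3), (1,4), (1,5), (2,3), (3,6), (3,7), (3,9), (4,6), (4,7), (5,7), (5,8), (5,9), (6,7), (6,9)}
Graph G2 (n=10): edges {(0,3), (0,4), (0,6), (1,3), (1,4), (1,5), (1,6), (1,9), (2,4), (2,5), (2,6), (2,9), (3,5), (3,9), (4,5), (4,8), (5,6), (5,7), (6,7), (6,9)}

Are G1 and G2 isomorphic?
Yes, isomorphic

The graphs are isomorphic.
One valid mapping φ: V(G1) → V(G2): 0→5, 1→0, 2→7, 3→6, 4→3, 5→4, 6→9, 7→1, 8→8, 9→2

Verify φ preserves adjacency — for each edge of G1, its image is an edge of G2:
  (0,2) → (φ(0),φ(2)) = (5,7) ∈ E(G2) ✓
  (0,3) → (φ(0),φ(3)) = (5,6) ∈ E(G2) ✓
  (0,4) → (φ(0),φ(4)) = (3,5) ∈ E(G2) ✓
  (0,5) → (φ(0),φ(5)) = (4,5) ∈ E(G2) ✓
  (0,7) → (φ(0),φ(7)) = (1,5) ∈ E(G2) ✓
  (0,9) → (φ(0),φ(9)) = (2,5) ∈ E(G2) ✓
  (1,3) → (φ(1),φ(3)) = (0,6) ∈ E(G2) ✓
  (1,4) → (φ(1),φ(4)) = (0,3) ∈ E(G2) ✓
  (1,5) → (φ(1),φ(5)) = (0,4) ∈ E(G2) ✓
  (2,3) → (φ(2),φ(3)) = (6,7) ∈ E(G2) ✓
  (3,6) → (φ(3),φ(6)) = (6,9) ∈ E(G2) ✓
  (3,7) → (φ(3),φ(7)) = (1,6) ∈ E(G2) ✓
  (3,9) → (φ(3),φ(9)) = (2,6) ∈ E(G2) ✓
  (4,6) → (φ(4),φ(6)) = (3,9) ∈ E(G2) ✓
  (4,7) → (φ(4),φ(7)) = (1,3) ∈ E(G2) ✓
  (5,7) → (φ(5),φ(7)) = (1,4) ∈ E(G2) ✓
  (5,8) → (φ(5),φ(8)) = (4,8) ∈ E(G2) ✓
  (5,9) → (φ(5),φ(9)) = (2,4) ∈ E(G2) ✓
  (6,7) → (φ(6),φ(7)) = (1,9) ∈ E(G2) ✓
  (6,9) → (φ(6),φ(9)) = (2,9) ∈ E(G2) ✓
All 20 edges of G1 map to edges of G2, and |E(G1)| = |E(G2)| = 20, so φ is a bijection on edges as well as vertices. Hence G1 ≅ G2.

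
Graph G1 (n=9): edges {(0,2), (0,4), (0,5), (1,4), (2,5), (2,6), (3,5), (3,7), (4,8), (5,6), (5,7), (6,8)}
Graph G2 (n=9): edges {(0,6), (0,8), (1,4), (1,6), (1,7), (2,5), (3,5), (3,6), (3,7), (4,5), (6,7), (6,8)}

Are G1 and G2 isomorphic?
Yes, isomorphic

The graphs are isomorphic.
One valid mapping φ: V(G1) → V(G2): 0→3, 1→2, 2→7, 3→0, 4→5, 5→6, 6→1, 7→8, 8→4

Verify φ preserves adjacency — for each edge of G1, its image is an edge of G2:
  (0,2) → (φ(0),φ(2)) = (3,7) ∈ E(G2) ✓
  (0,4) → (φ(0),φ(4)) = (3,5) ∈ E(G2) ✓
  (0,5) → (φ(0),φ(5)) = (3,6) ∈ E(G2) ✓
  (1,4) → (φ(1),φ(4)) = (2,5) ∈ E(G2) ✓
  (2,5) → (φ(2),φ(5)) = (6,7) ∈ E(G2) ✓
  (2,6) → (φ(2),φ(6)) = (1,7) ∈ E(G2) ✓
  (3,5) → (φ(3),φ(5)) = (0,6) ∈ E(G2) ✓
  (3,7) → (φ(3),φ(7)) = (0,8) ∈ E(G2) ✓
  (4,8) → (φ(4),φ(8)) = (4,5) ∈ E(G2) ✓
  (5,6) → (φ(5),φ(6)) = (1,6) ∈ E(G2) ✓
  (5,7) → (φ(5),φ(7)) = (6,8) ∈ E(G2) ✓
  (6,8) → (φ(6),φ(8)) = (1,4) ∈ E(G2) ✓
All 12 edges of G1 map to edges of G2, and |E(G1)| = |E(G2)| = 12, so φ is a bijection on edges as well as vertices. Hence G1 ≅ G2.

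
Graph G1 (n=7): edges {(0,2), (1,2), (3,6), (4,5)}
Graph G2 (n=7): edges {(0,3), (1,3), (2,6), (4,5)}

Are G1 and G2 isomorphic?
Yes, isomorphic

The graphs are isomorphic.
One valid mapping φ: V(G1) → V(G2): 0→1, 1→0, 2→3, 3→2, 4→4, 5→5, 6→6

Verify φ preserves adjacency — for each edge of G1, its image is an edge of G2:
  (0,2) → (φ(0),φ(2)) = (1,3) ∈ E(G2) ✓
  (1,2) → (φ(1),φ(2)) = (0,3) ∈ E(G2) ✓
  (3,6) → (φ(3),φ(6)) = (2,6) ∈ E(G2) ✓
  (4,5) → (φ(4),φ(5)) = (4,5) ∈ E(G2) ✓
All 4 edges of G1 map to edges of G2, and |E(G1)| = |E(G2)| = 4, so φ is a bijection on edges as well as vertices. Hence G1 ≅ G2.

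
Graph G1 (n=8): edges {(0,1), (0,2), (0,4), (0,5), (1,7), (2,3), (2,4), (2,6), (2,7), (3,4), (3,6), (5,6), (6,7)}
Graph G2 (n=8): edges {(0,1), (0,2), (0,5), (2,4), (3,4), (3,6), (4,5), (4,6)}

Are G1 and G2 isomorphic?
No, not isomorphic

The graphs are NOT isomorphic.

Connected components of G1: 1 component(s) with vertex sets [[0, 1, 2, 3, 4, 5, 6, 7]], sizes [8].
Connected components of G2: 2 component(s) with vertex sets [[7], [0, 1, 2, 3, 4, 5, 6]], sizes [1, 7].
The number of connected components (and the multiset of component sizes) is an isomorphism invariant — an isomorphism maps each component of G1 bijectively onto a component of G2. Since G1 has 1 component(s) and G2 has 2, they cannot be isomorphic.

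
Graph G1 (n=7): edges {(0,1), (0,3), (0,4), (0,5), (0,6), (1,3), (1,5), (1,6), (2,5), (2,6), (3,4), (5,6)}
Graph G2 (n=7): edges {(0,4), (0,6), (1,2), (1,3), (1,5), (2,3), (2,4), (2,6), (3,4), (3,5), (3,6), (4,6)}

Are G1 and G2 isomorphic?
Yes, isomorphic

The graphs are isomorphic.
One valid mapping φ: V(G1) → V(G2): 0→3, 1→2, 2→0, 3→1, 4→5, 5→4, 6→6

Verify φ preserves adjacency — for each edge of G1, its image is an edge of G2:
  (0,1) → (φ(0),φ(1)) = (2,3) ∈ E(G2) ✓
  (0,3) → (φ(0),φ(3)) = (1,3) ∈ E(G2) ✓
  (0,4) → (φ(0),φ(4)) = (3,5) ∈ E(G2) ✓
  (0,5) → (φ(0),φ(5)) = (3,4) ∈ E(G2) ✓
  (0,6) → (φ(0),φ(6)) = (3,6) ∈ E(G2) ✓
  (1,3) → (φ(1),φ(3)) = (1,2) ∈ E(G2) ✓
  (1,5) → (φ(1),φ(5)) = (2,4) ∈ E(G2) ✓
  (1,6) → (φ(1),φ(6)) = (2,6) ∈ E(G2) ✓
  (2,5) → (φ(2),φ(5)) = (0,4) ∈ E(G2) ✓
  (2,6) → (φ(2),φ(6)) = (0,6) ∈ E(G2) ✓
  (3,4) → (φ(3),φ(4)) = (1,5) ∈ E(G2) ✓
  (5,6) → (φ(5),φ(6)) = (4,6) ∈ E(G2) ✓
All 12 edges of G1 map to edges of G2, and |E(G1)| = |E(G2)| = 12, so φ is a bijection on edges as well as vertices. Hence G1 ≅ G2.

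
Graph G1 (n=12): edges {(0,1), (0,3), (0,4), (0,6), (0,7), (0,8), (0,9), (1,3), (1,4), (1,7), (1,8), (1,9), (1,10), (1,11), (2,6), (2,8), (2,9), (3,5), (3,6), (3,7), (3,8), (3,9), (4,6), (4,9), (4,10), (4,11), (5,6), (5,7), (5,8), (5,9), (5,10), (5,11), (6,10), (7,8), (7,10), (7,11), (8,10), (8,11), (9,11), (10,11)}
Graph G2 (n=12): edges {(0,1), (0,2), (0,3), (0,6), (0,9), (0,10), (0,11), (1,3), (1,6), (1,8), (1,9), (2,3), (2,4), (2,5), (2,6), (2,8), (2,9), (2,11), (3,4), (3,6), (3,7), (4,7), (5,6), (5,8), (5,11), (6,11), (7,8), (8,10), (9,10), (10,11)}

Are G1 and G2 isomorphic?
No, not isomorphic

The graphs are NOT isomorphic.

Degrees in G1: deg(0)=7, deg(1)=8, deg(2)=3, deg(3)=7, deg(4)=6, deg(5)=7, deg(6)=6, deg(7)=7, deg(8)=8, deg(9)=7, deg(10)=7, deg(11)=7.
Sorted degree sequence of G1: [8, 8, 7, 7, 7, 7, 7, 7, 7, 6, 6, 3].
Degrees in G2: deg(0)=7, deg(1)=5, deg(2)=8, deg(3)=6, deg(4)=3, deg(5)=4, deg(6)=6, deg(7)=3, deg(8)=5, deg(9)=4, deg(10)=4, deg(11)=5.
Sorted degree sequence of G2: [8, 7, 6, 6, 5, 5, 5, 4, 4, 4, 3, 3].
The (sorted) degree sequence is an isomorphism invariant, so since G1 and G2 have different degree sequences they cannot be isomorphic.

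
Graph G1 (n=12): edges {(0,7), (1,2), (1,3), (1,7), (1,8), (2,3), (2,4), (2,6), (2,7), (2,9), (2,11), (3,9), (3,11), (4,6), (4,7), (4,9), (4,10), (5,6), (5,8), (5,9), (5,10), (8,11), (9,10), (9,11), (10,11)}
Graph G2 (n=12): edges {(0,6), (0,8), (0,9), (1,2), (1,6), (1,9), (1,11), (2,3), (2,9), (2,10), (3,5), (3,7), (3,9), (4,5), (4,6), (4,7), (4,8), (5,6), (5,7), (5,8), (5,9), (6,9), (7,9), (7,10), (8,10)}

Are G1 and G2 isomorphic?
Yes, isomorphic

The graphs are isomorphic.
One valid mapping φ: V(G1) → V(G2): 0→11, 1→2, 2→9, 3→3, 4→6, 5→8, 6→0, 7→1, 8→10, 9→5, 10→4, 11→7

Verify φ preserves adjacency — for each edge of G1, its image is an edge of G2:
  (0,7) → (φ(0),φ(7)) = (1,11) ∈ E(G2) ✓
  (1,2) → (φ(1),φ(2)) = (2,9) ∈ E(G2) ✓
  (1,3) → (φ(1),φ(3)) = (2,3) ∈ E(G2) ✓
  (1,7) → (φ(1),φ(7)) = (1,2) ∈ E(G2) ✓
  (1,8) → (φ(1),φ(8)) = (2,10) ∈ E(G2) ✓
  (2,3) → (φ(2),φ(3)) = (3,9) ∈ E(G2) ✓
  (2,4) → (φ(2),φ(4)) = (6,9) ∈ E(G2) ✓
  (2,6) → (φ(2),φ(6)) = (0,9) ∈ E(G2) ✓
  (2,7) → (φ(2),φ(7)) = (1,9) ∈ E(G2) ✓
  (2,9) → (φ(2),φ(9)) = (5,9) ∈ E(G2) ✓
  (2,11) → (φ(2),φ(11)) = (7,9) ∈ E(G2) ✓
  (3,9) → (φ(3),φ(9)) = (3,5) ∈ E(G2) ✓
  (3,11) → (φ(3),φ(11)) = (3,7) ∈ E(G2) ✓
  (4,6) → (φ(4),φ(6)) = (0,6) ∈ E(G2) ✓
  (4,7) → (φ(4),φ(7)) = (1,6) ∈ E(G2) ✓
  (4,9) → (φ(4),φ(9)) = (5,6) ∈ E(G2) ✓
  (4,10) → (φ(4),φ(10)) = (4,6) ∈ E(G2) ✓
  (5,6) → (φ(5),φ(6)) = (0,8) ∈ E(G2) ✓
  (5,8) → (φ(5),φ(8)) = (8,10) ∈ E(G2) ✓
  (5,9) → (φ(5),φ(9)) = (5,8) ∈ E(G2) ✓
  (5,10) → (φ(5),φ(10)) = (4,8) ∈ E(G2) ✓
  (8,11) → (φ(8),φ(11)) = (7,10) ∈ E(G2) ✓
  (9,10) → (φ(9),φ(10)) = (4,5) ∈ E(G2) ✓
  (9,11) → (φ(9),φ(11)) = (5,7) ∈ E(G2) ✓
  (10,11) → (φ(10),φ(11)) = (4,7) ∈ E(G2) ✓
All 25 edges of G1 map to edges of G2, and |E(G1)| = |E(G2)| = 25, so φ is a bijection on edges as well as vertices. Hence G1 ≅ G2.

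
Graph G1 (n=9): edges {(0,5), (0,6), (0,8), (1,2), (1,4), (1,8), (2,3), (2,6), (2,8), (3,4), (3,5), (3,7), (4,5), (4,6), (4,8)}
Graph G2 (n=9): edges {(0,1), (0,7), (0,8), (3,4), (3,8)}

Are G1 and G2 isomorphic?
No, not isomorphic

The graphs are NOT isomorphic.

Connected components of G1: 1 component(s) with vertex sets [[0, 1, 2, 3, 4, 5, 6, 7, 8]], sizes [9].
Connected components of G2: 4 component(s) with vertex sets [[2], [5], [6], [0, 1, 3, 4, 7, 8]], sizes [1, 1, 1, 6].
The number of connected components (and the multiset of component sizes) is an isomorphism invariant — an isomorphism maps each component of G1 bijectively onto a component of G2. Since G1 has 1 component(s) and G2 has 4, they cannot be isomorphic.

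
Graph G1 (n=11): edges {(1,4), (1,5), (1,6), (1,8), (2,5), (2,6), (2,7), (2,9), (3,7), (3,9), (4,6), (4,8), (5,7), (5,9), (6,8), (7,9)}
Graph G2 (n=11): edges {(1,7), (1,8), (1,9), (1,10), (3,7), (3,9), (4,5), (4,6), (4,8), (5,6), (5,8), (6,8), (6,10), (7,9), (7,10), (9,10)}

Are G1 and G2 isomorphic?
Yes, isomorphic

The graphs are isomorphic.
One valid mapping φ: V(G1) → V(G2): 0→0, 1→8, 2→10, 3→3, 4→4, 5→1, 6→6, 7→7, 8→5, 9→9, 10→2

Verify φ preserves adjacency — for each edge of G1, its image is an edge of G2:
  (1,4) → (φ(1),φ(4)) = (4,8) ∈ E(G2) ✓
  (1,5) → (φ(1),φ(5)) = (1,8) ∈ E(G2) ✓
  (1,6) → (φ(1),φ(6)) = (6,8) ∈ E(G2) ✓
  (1,8) → (φ(1),φ(8)) = (5,8) ∈ E(G2) ✓
  (2,5) → (φ(2),φ(5)) = (1,10) ∈ E(G2) ✓
  (2,6) → (φ(2),φ(6)) = (6,10) ∈ E(G2) ✓
  (2,7) → (φ(2),φ(7)) = (7,10) ∈ E(G2) ✓
  (2,9) → (φ(2),φ(9)) = (9,10) ∈ E(G2) ✓
  (3,7) → (φ(3),φ(7)) = (3,7) ∈ E(G2) ✓
  (3,9) → (φ(3),φ(9)) = (3,9) ∈ E(G2) ✓
  (4,6) → (φ(4),φ(6)) = (4,6) ∈ E(G2) ✓
  (4,8) → (φ(4),φ(8)) = (4,5) ∈ E(G2) ✓
  (5,7) → (φ(5),φ(7)) = (1,7) ∈ E(G2) ✓
  (5,9) → (φ(5),φ(9)) = (1,9) ∈ E(G2) ✓
  (6,8) → (φ(6),φ(8)) = (5,6) ∈ E(G2) ✓
  (7,9) → (φ(7),φ(9)) = (7,9) ∈ E(G2) ✓
All 16 edges of G1 map to edges of G2, and |E(G1)| = |E(G2)| = 16, so φ is a bijection on edges as well as vertices. Hence G1 ≅ G2.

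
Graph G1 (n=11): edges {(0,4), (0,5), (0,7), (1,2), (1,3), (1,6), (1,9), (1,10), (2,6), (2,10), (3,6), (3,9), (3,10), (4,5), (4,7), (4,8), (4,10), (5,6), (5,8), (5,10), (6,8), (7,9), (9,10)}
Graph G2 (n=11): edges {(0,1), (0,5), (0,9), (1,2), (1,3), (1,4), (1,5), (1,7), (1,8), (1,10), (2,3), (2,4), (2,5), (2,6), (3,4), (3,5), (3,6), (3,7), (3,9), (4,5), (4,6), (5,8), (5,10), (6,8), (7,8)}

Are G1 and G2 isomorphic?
No, not isomorphic

The graphs are NOT isomorphic.

Degrees in G1: deg(0)=3, deg(1)=5, deg(2)=3, deg(3)=4, deg(4)=5, deg(5)=5, deg(6)=5, deg(7)=3, deg(8)=3, deg(9)=4, deg(10)=6.
Sorted degree sequence of G1: [6, 5, 5, 5, 5, 4, 4, 3, 3, 3, 3].
Degrees in G2: deg(0)=3, deg(1)=8, deg(2)=5, deg(3)=7, deg(4)=5, deg(5)=7, deg(6)=4, deg(7)=3, deg(8)=4, deg(9)=2, deg(10)=2.
Sorted degree sequence of G2: [8, 7, 7, 5, 5, 4, 4, 3, 3, 2, 2].
The (sorted) degree sequence is an isomorphism invariant, so since G1 and G2 have different degree sequences they cannot be isomorphic.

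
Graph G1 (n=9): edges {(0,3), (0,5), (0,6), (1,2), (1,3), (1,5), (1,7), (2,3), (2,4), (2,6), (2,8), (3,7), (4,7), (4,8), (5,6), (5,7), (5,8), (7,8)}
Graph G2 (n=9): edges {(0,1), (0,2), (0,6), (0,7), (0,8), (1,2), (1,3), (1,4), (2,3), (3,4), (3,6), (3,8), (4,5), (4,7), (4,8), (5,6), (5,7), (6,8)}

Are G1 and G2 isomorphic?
Yes, isomorphic

The graphs are isomorphic.
One valid mapping φ: V(G1) → V(G2): 0→5, 1→8, 2→0, 3→6, 4→2, 5→4, 6→7, 7→3, 8→1

Verify φ preserves adjacency — for each edge of G1, its image is an edge of G2:
  (0,3) → (φ(0),φ(3)) = (5,6) ∈ E(G2) ✓
  (0,5) → (φ(0),φ(5)) = (4,5) ∈ E(G2) ✓
  (0,6) → (φ(0),φ(6)) = (5,7) ∈ E(G2) ✓
  (1,2) → (φ(1),φ(2)) = (0,8) ∈ E(G2) ✓
  (1,3) → (φ(1),φ(3)) = (6,8) ∈ E(G2) ✓
  (1,5) → (φ(1),φ(5)) = (4,8) ∈ E(G2) ✓
  (1,7) → (φ(1),φ(7)) = (3,8) ∈ E(G2) ✓
  (2,3) → (φ(2),φ(3)) = (0,6) ∈ E(G2) ✓
  (2,4) → (φ(2),φ(4)) = (0,2) ∈ E(G2) ✓
  (2,6) → (φ(2),φ(6)) = (0,7) ∈ E(G2) ✓
  (2,8) → (φ(2),φ(8)) = (0,1) ∈ E(G2) ✓
  (3,7) → (φ(3),φ(7)) = (3,6) ∈ E(G2) ✓
  (4,7) → (φ(4),φ(7)) = (2,3) ∈ E(G2) ✓
  (4,8) → (φ(4),φ(8)) = (1,2) ∈ E(G2) ✓
  (5,6) → (φ(5),φ(6)) = (4,7) ∈ E(G2) ✓
  (5,7) → (φ(5),φ(7)) = (3,4) ∈ E(G2) ✓
  (5,8) → (φ(5),φ(8)) = (1,4) ∈ E(G2) ✓
  (7,8) → (φ(7),φ(8)) = (1,3) ∈ E(G2) ✓
All 18 edges of G1 map to edges of G2, and |E(G1)| = |E(G2)| = 18, so φ is a bijection on edges as well as vertices. Hence G1 ≅ G2.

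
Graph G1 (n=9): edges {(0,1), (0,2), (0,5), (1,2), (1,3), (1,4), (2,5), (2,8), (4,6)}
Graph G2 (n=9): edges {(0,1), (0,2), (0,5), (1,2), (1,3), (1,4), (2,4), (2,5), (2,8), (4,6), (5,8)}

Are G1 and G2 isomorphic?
No, not isomorphic

The graphs are NOT isomorphic.

Counting edges: G1 has 9 edge(s); G2 has 11 edge(s).
Edge count is an isomorphism invariant (a bijection on vertices induces a bijection on edges), so differing edge counts rule out isomorphism.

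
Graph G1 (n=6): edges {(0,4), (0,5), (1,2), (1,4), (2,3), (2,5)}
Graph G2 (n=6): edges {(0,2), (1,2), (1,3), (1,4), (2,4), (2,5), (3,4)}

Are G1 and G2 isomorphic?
No, not isomorphic

The graphs are NOT isomorphic.

Counting triangles (3-cliques): G1 has 0, G2 has 2.
Triangle count is an isomorphism invariant, so differing triangle counts rule out isomorphism.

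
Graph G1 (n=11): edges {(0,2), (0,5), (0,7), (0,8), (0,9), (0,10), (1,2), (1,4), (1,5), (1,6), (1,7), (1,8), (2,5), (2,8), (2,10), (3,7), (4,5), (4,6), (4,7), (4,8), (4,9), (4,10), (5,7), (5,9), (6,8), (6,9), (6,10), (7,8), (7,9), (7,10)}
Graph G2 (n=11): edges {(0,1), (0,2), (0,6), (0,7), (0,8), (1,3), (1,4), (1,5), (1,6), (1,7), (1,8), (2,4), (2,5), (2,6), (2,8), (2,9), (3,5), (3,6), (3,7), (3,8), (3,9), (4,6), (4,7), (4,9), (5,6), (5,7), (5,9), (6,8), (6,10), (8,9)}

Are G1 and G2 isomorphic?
Yes, isomorphic

The graphs are isomorphic.
One valid mapping φ: V(G1) → V(G2): 0→2, 1→3, 2→9, 3→10, 4→1, 5→8, 6→7, 7→6, 8→5, 9→0, 10→4

Verify φ preserves adjacency — for each edge of G1, its image is an edge of G2:
  (0,2) → (φ(0),φ(2)) = (2,9) ∈ E(G2) ✓
  (0,5) → (φ(0),φ(5)) = (2,8) ∈ E(G2) ✓
  (0,7) → (φ(0),φ(7)) = (2,6) ∈ E(G2) ✓
  (0,8) → (φ(0),φ(8)) = (2,5) ∈ E(G2) ✓
  (0,9) → (φ(0),φ(9)) = (0,2) ∈ E(G2) ✓
  (0,10) → (φ(0),φ(10)) = (2,4) ∈ E(G2) ✓
  (1,2) → (φ(1),φ(2)) = (3,9) ∈ E(G2) ✓
  (1,4) → (φ(1),φ(4)) = (1,3) ∈ E(G2) ✓
  (1,5) → (φ(1),φ(5)) = (3,8) ∈ E(G2) ✓
  (1,6) → (φ(1),φ(6)) = (3,7) ∈ E(G2) ✓
  (1,7) → (φ(1),φ(7)) = (3,6) ∈ E(G2) ✓
  (1,8) → (φ(1),φ(8)) = (3,5) ∈ E(G2) ✓
  (2,5) → (φ(2),φ(5)) = (8,9) ∈ E(G2) ✓
  (2,8) → (φ(2),φ(8)) = (5,9) ∈ E(G2) ✓
  (2,10) → (φ(2),φ(10)) = (4,9) ∈ E(G2) ✓
  (3,7) → (φ(3),φ(7)) = (6,10) ∈ E(G2) ✓
  (4,5) → (φ(4),φ(5)) = (1,8) ∈ E(G2) ✓
  (4,6) → (φ(4),φ(6)) = (1,7) ∈ E(G2) ✓
  (4,7) → (φ(4),φ(7)) = (1,6) ∈ E(G2) ✓
  (4,8) → (φ(4),φ(8)) = (1,5) ∈ E(G2) ✓
  (4,9) → (φ(4),φ(9)) = (0,1) ∈ E(G2) ✓
  (4,10) → (φ(4),φ(10)) = (1,4) ∈ E(G2) ✓
  (5,7) → (φ(5),φ(7)) = (6,8) ∈ E(G2) ✓
  (5,9) → (φ(5),φ(9)) = (0,8) ∈ E(G2) ✓
  (6,8) → (φ(6),φ(8)) = (5,7) ∈ E(G2) ✓
  (6,9) → (φ(6),φ(9)) = (0,7) ∈ E(G2) ✓
  (6,10) → (φ(6),φ(10)) = (4,7) ∈ E(G2) ✓
  (7,8) → (φ(7),φ(8)) = (5,6) ∈ E(G2) ✓
  (7,9) → (φ(7),φ(9)) = (0,6) ∈ E(G2) ✓
  (7,10) → (φ(7),φ(10)) = (4,6) ∈ E(G2) ✓
All 30 edges of G1 map to edges of G2, and |E(G1)| = |E(G2)| = 30, so φ is a bijection on edges as well as vertices. Hence G1 ≅ G2.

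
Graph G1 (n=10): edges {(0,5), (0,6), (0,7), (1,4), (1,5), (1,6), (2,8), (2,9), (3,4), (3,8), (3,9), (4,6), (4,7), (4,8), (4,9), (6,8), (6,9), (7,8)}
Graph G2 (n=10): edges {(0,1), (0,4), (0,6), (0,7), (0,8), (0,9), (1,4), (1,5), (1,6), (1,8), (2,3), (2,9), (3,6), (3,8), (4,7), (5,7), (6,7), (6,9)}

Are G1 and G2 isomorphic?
Yes, isomorphic

The graphs are isomorphic.
One valid mapping φ: V(G1) → V(G2): 0→3, 1→9, 2→5, 3→4, 4→0, 5→2, 6→6, 7→8, 8→1, 9→7

Verify φ preserves adjacency — for each edge of G1, its image is an edge of G2:
  (0,5) → (φ(0),φ(5)) = (2,3) ∈ E(G2) ✓
  (0,6) → (φ(0),φ(6)) = (3,6) ∈ E(G2) ✓
  (0,7) → (φ(0),φ(7)) = (3,8) ∈ E(G2) ✓
  (1,4) → (φ(1),φ(4)) = (0,9) ∈ E(G2) ✓
  (1,5) → (φ(1),φ(5)) = (2,9) ∈ E(G2) ✓
  (1,6) → (φ(1),φ(6)) = (6,9) ∈ E(G2) ✓
  (2,8) → (φ(2),φ(8)) = (1,5) ∈ E(G2) ✓
  (2,9) → (φ(2),φ(9)) = (5,7) ∈ E(G2) ✓
  (3,4) → (φ(3),φ(4)) = (0,4) ∈ E(G2) ✓
  (3,8) → (φ(3),φ(8)) = (1,4) ∈ E(G2) ✓
  (3,9) → (φ(3),φ(9)) = (4,7) ∈ E(G2) ✓
  (4,6) → (φ(4),φ(6)) = (0,6) ∈ E(G2) ✓
  (4,7) → (φ(4),φ(7)) = (0,8) ∈ E(G2) ✓
  (4,8) → (φ(4),φ(8)) = (0,1) ∈ E(G2) ✓
  (4,9) → (φ(4),φ(9)) = (0,7) ∈ E(G2) ✓
  (6,8) → (φ(6),φ(8)) = (1,6) ∈ E(G2) ✓
  (6,9) → (φ(6),φ(9)) = (6,7) ∈ E(G2) ✓
  (7,8) → (φ(7),φ(8)) = (1,8) ∈ E(G2) ✓
All 18 edges of G1 map to edges of G2, and |E(G1)| = |E(G2)| = 18, so φ is a bijection on edges as well as vertices. Hence G1 ≅ G2.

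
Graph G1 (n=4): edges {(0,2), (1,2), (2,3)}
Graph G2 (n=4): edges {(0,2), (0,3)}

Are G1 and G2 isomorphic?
No, not isomorphic

The graphs are NOT isomorphic.

Connected components of G1: 1 component(s) with vertex sets [[0, 1, 2, 3]], sizes [4].
Connected components of G2: 2 component(s) with vertex sets [[1], [0, 2, 3]], sizes [1, 3].
The number of connected components (and the multiset of component sizes) is an isomorphism invariant — an isomorphism maps each component of G1 bijectively onto a component of G2. Since G1 has 1 component(s) and G2 has 2, they cannot be isomorphic.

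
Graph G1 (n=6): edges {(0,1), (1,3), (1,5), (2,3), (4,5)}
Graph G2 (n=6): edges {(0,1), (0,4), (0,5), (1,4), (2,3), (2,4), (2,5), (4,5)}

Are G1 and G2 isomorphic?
No, not isomorphic

The graphs are NOT isomorphic.

Degrees in G1: deg(0)=1, deg(1)=3, deg(2)=1, deg(3)=2, deg(4)=1, deg(5)=2.
Sorted degree sequence of G1: [3, 2, 2, 1, 1, 1].
Degrees in G2: deg(0)=3, deg(1)=2, deg(2)=3, deg(3)=1, deg(4)=4, deg(5)=3.
Sorted degree sequence of G2: [4, 3, 3, 3, 2, 1].
The (sorted) degree sequence is an isomorphism invariant, so since G1 and G2 have different degree sequences they cannot be isomorphic.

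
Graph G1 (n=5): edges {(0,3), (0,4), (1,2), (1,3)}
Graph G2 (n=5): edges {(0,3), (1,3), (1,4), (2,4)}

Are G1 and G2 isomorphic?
Yes, isomorphic

The graphs are isomorphic.
One valid mapping φ: V(G1) → V(G2): 0→3, 1→4, 2→2, 3→1, 4→0

Verify φ preserves adjacency — for each edge of G1, its image is an edge of G2:
  (0,3) → (φ(0),φ(3)) = (1,3) ∈ E(G2) ✓
  (0,4) → (φ(0),φ(4)) = (0,3) ∈ E(G2) ✓
  (1,2) → (φ(1),φ(2)) = (2,4) ∈ E(G2) ✓
  (1,3) → (φ(1),φ(3)) = (1,4) ∈ E(G2) ✓
All 4 edges of G1 map to edges of G2, and |E(G1)| = |E(G2)| = 4, so φ is a bijection on edges as well as vertices. Hence G1 ≅ G2.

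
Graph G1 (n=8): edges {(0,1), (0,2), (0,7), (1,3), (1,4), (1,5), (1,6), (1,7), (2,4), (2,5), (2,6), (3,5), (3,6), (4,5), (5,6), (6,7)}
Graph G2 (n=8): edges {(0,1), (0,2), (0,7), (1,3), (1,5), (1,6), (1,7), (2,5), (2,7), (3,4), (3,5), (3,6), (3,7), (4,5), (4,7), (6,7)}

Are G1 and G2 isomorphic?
Yes, isomorphic

The graphs are isomorphic.
One valid mapping φ: V(G1) → V(G2): 0→2, 1→7, 2→5, 3→6, 4→4, 5→3, 6→1, 7→0

Verify φ preserves adjacency — for each edge of G1, its image is an edge of G2:
  (0,1) → (φ(0),φ(1)) = (2,7) ∈ E(G2) ✓
  (0,2) → (φ(0),φ(2)) = (2,5) ∈ E(G2) ✓
  (0,7) → (φ(0),φ(7)) = (0,2) ∈ E(G2) ✓
  (1,3) → (φ(1),φ(3)) = (6,7) ∈ E(G2) ✓
  (1,4) → (φ(1),φ(4)) = (4,7) ∈ E(G2) ✓
  (1,5) → (φ(1),φ(5)) = (3,7) ∈ E(G2) ✓
  (1,6) → (φ(1),φ(6)) = (1,7) ∈ E(G2) ✓
  (1,7) → (φ(1),φ(7)) = (0,7) ∈ E(G2) ✓
  (2,4) → (φ(2),φ(4)) = (4,5) ∈ E(G2) ✓
  (2,5) → (φ(2),φ(5)) = (3,5) ∈ E(G2) ✓
  (2,6) → (φ(2),φ(6)) = (1,5) ∈ E(G2) ✓
  (3,5) → (φ(3),φ(5)) = (3,6) ∈ E(G2) ✓
  (3,6) → (φ(3),φ(6)) = (1,6) ∈ E(G2) ✓
  (4,5) → (φ(4),φ(5)) = (3,4) ∈ E(G2) ✓
  (5,6) → (φ(5),φ(6)) = (1,3) ∈ E(G2) ✓
  (6,7) → (φ(6),φ(7)) = (0,1) ∈ E(G2) ✓
All 16 edges of G1 map to edges of G2, and |E(G1)| = |E(G2)| = 16, so φ is a bijection on edges as well as vertices. Hence G1 ≅ G2.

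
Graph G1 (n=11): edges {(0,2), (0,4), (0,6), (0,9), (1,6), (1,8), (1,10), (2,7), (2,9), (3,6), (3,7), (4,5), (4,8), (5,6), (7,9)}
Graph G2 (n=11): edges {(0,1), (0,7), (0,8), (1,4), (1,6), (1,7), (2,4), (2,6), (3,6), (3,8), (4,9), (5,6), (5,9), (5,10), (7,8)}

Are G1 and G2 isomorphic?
Yes, isomorphic

The graphs are isomorphic.
One valid mapping φ: V(G1) → V(G2): 0→1, 1→5, 2→7, 3→3, 4→4, 5→2, 6→6, 7→8, 8→9, 9→0, 10→10

Verify φ preserves adjacency — for each edge of G1, its image is an edge of G2:
  (0,2) → (φ(0),φ(2)) = (1,7) ∈ E(G2) ✓
  (0,4) → (φ(0),φ(4)) = (1,4) ∈ E(G2) ✓
  (0,6) → (φ(0),φ(6)) = (1,6) ∈ E(G2) ✓
  (0,9) → (φ(0),φ(9)) = (0,1) ∈ E(G2) ✓
  (1,6) → (φ(1),φ(6)) = (5,6) ∈ E(G2) ✓
  (1,8) → (φ(1),φ(8)) = (5,9) ∈ E(G2) ✓
  (1,10) → (φ(1),φ(10)) = (5,10) ∈ E(G2) ✓
  (2,7) → (φ(2),φ(7)) = (7,8) ∈ E(G2) ✓
  (2,9) → (φ(2),φ(9)) = (0,7) ∈ E(G2) ✓
  (3,6) → (φ(3),φ(6)) = (3,6) ∈ E(G2) ✓
  (3,7) → (φ(3),φ(7)) = (3,8) ∈ E(G2) ✓
  (4,5) → (φ(4),φ(5)) = (2,4) ∈ E(G2) ✓
  (4,8) → (φ(4),φ(8)) = (4,9) ∈ E(G2) ✓
  (5,6) → (φ(5),φ(6)) = (2,6) ∈ E(G2) ✓
  (7,9) → (φ(7),φ(9)) = (0,8) ∈ E(G2) ✓
All 15 edges of G1 map to edges of G2, and |E(G1)| = |E(G2)| = 15, so φ is a bijection on edges as well as vertices. Hence G1 ≅ G2.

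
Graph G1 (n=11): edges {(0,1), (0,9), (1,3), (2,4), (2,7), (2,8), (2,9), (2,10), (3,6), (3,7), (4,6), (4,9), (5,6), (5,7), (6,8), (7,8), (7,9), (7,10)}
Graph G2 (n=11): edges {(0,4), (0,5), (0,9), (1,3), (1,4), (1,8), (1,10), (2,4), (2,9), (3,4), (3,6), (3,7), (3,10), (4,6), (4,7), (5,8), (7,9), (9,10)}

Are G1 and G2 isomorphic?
Yes, isomorphic

The graphs are isomorphic.
One valid mapping φ: V(G1) → V(G2): 0→8, 1→5, 2→3, 3→0, 4→10, 5→2, 6→9, 7→4, 8→7, 9→1, 10→6

Verify φ preserves adjacency — for each edge of G1, its image is an edge of G2:
  (0,1) → (φ(0),φ(1)) = (5,8) ∈ E(G2) ✓
  (0,9) → (φ(0),φ(9)) = (1,8) ∈ E(G2) ✓
  (1,3) → (φ(1),φ(3)) = (0,5) ∈ E(G2) ✓
  (2,4) → (φ(2),φ(4)) = (3,10) ∈ E(G2) ✓
  (2,7) → (φ(2),φ(7)) = (3,4) ∈ E(G2) ✓
  (2,8) → (φ(2),φ(8)) = (3,7) ∈ E(G2) ✓
  (2,9) → (φ(2),φ(9)) = (1,3) ∈ E(G2) ✓
  (2,10) → (φ(2),φ(10)) = (3,6) ∈ E(G2) ✓
  (3,6) → (φ(3),φ(6)) = (0,9) ∈ E(G2) ✓
  (3,7) → (φ(3),φ(7)) = (0,4) ∈ E(G2) ✓
  (4,6) → (φ(4),φ(6)) = (9,10) ∈ E(G2) ✓
  (4,9) → (φ(4),φ(9)) = (1,10) ∈ E(G2) ✓
  (5,6) → (φ(5),φ(6)) = (2,9) ∈ E(G2) ✓
  (5,7) → (φ(5),φ(7)) = (2,4) ∈ E(G2) ✓
  (6,8) → (φ(6),φ(8)) = (7,9) ∈ E(G2) ✓
  (7,8) → (φ(7),φ(8)) = (4,7) ∈ E(G2) ✓
  (7,9) → (φ(7),φ(9)) = (1,4) ∈ E(G2) ✓
  (7,10) → (φ(7),φ(10)) = (4,6) ∈ E(G2) ✓
All 18 edges of G1 map to edges of G2, and |E(G1)| = |E(G2)| = 18, so φ is a bijection on edges as well as vertices. Hence G1 ≅ G2.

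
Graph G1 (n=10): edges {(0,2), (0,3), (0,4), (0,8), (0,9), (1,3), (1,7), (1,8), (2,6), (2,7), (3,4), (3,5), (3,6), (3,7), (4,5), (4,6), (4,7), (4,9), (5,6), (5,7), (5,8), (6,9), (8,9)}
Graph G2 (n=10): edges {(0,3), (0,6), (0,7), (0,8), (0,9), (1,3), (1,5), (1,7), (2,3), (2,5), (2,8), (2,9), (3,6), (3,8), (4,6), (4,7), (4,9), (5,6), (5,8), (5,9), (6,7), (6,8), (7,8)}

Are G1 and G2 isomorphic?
Yes, isomorphic

The graphs are isomorphic.
One valid mapping φ: V(G1) → V(G2): 0→5, 1→4, 2→1, 3→6, 4→8, 5→0, 6→3, 7→7, 8→9, 9→2

Verify φ preserves adjacency — for each edge of G1, its image is an edge of G2:
  (0,2) → (φ(0),φ(2)) = (1,5) ∈ E(G2) ✓
  (0,3) → (φ(0),φ(3)) = (5,6) ∈ E(G2) ✓
  (0,4) → (φ(0),φ(4)) = (5,8) ∈ E(G2) ✓
  (0,8) → (φ(0),φ(8)) = (5,9) ∈ E(G2) ✓
  (0,9) → (φ(0),φ(9)) = (2,5) ∈ E(G2) ✓
  (1,3) → (φ(1),φ(3)) = (4,6) ∈ E(G2) ✓
  (1,7) → (φ(1),φ(7)) = (4,7) ∈ E(G2) ✓
  (1,8) → (φ(1),φ(8)) = (4,9) ∈ E(G2) ✓
  (2,6) → (φ(2),φ(6)) = (1,3) ∈ E(G2) ✓
  (2,7) → (φ(2),φ(7)) = (1,7) ∈ E(G2) ✓
  (3,4) → (φ(3),φ(4)) = (6,8) ∈ E(G2) ✓
  (3,5) → (φ(3),φ(5)) = (0,6) ∈ E(G2) ✓
  (3,6) → (φ(3),φ(6)) = (3,6) ∈ E(G2) ✓
  (3,7) → (φ(3),φ(7)) = (6,7) ∈ E(G2) ✓
  (4,5) → (φ(4),φ(5)) = (0,8) ∈ E(G2) ✓
  (4,6) → (φ(4),φ(6)) = (3,8) ∈ E(G2) ✓
  (4,7) → (φ(4),φ(7)) = (7,8) ∈ E(G2) ✓
  (4,9) → (φ(4),φ(9)) = (2,8) ∈ E(G2) ✓
  (5,6) → (φ(5),φ(6)) = (0,3) ∈ E(G2) ✓
  (5,7) → (φ(5),φ(7)) = (0,7) ∈ E(G2) ✓
  (5,8) → (φ(5),φ(8)) = (0,9) ∈ E(G2) ✓
  (6,9) → (φ(6),φ(9)) = (2,3) ∈ E(G2) ✓
  (8,9) → (φ(8),φ(9)) = (2,9) ∈ E(G2) ✓
All 23 edges of G1 map to edges of G2, and |E(G1)| = |E(G2)| = 23, so φ is a bijection on edges as well as vertices. Hence G1 ≅ G2.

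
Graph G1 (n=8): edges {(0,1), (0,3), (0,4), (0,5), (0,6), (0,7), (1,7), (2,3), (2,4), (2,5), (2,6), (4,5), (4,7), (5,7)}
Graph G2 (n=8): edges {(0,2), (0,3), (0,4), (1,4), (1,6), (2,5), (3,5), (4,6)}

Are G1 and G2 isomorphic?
No, not isomorphic

The graphs are NOT isomorphic.

Degrees in G1: deg(0)=6, deg(1)=2, deg(2)=4, deg(3)=2, deg(4)=4, deg(5)=4, deg(6)=2, deg(7)=4.
Sorted degree sequence of G1: [6, 4, 4, 4, 4, 2, 2, 2].
Degrees in G2: deg(0)=3, deg(1)=2, deg(2)=2, deg(3)=2, deg(4)=3, deg(5)=2, deg(6)=2, deg(7)=0.
Sorted degree sequence of G2: [3, 3, 2, 2, 2, 2, 2, 0].
The (sorted) degree sequence is an isomorphism invariant, so since G1 and G2 have different degree sequences they cannot be isomorphic.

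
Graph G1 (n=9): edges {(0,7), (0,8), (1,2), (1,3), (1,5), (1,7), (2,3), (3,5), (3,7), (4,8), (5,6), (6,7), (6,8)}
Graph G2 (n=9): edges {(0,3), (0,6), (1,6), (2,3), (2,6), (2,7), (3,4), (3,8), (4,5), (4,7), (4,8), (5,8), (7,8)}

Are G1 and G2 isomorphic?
Yes, isomorphic

The graphs are isomorphic.
One valid mapping φ: V(G1) → V(G2): 0→0, 1→8, 2→5, 3→4, 4→1, 5→7, 6→2, 7→3, 8→6

Verify φ preserves adjacency — for each edge of G1, its image is an edge of G2:
  (0,7) → (φ(0),φ(7)) = (0,3) ∈ E(G2) ✓
  (0,8) → (φ(0),φ(8)) = (0,6) ∈ E(G2) ✓
  (1,2) → (φ(1),φ(2)) = (5,8) ∈ E(G2) ✓
  (1,3) → (φ(1),φ(3)) = (4,8) ∈ E(G2) ✓
  (1,5) → (φ(1),φ(5)) = (7,8) ∈ E(G2) ✓
  (1,7) → (φ(1),φ(7)) = (3,8) ∈ E(G2) ✓
  (2,3) → (φ(2),φ(3)) = (4,5) ∈ E(G2) ✓
  (3,5) → (φ(3),φ(5)) = (4,7) ∈ E(G2) ✓
  (3,7) → (φ(3),φ(7)) = (3,4) ∈ E(G2) ✓
  (4,8) → (φ(4),φ(8)) = (1,6) ∈ E(G2) ✓
  (5,6) → (φ(5),φ(6)) = (2,7) ∈ E(G2) ✓
  (6,7) → (φ(6),φ(7)) = (2,3) ∈ E(G2) ✓
  (6,8) → (φ(6),φ(8)) = (2,6) ∈ E(G2) ✓
All 13 edges of G1 map to edges of G2, and |E(G1)| = |E(G2)| = 13, so φ is a bijection on edges as well as vertices. Hence G1 ≅ G2.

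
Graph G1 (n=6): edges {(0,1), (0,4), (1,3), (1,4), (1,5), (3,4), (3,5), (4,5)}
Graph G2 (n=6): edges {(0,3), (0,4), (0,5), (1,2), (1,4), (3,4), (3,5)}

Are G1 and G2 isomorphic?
No, not isomorphic

The graphs are NOT isomorphic.

Connected components of G1: 2 component(s) with vertex sets [[2], [0, 1, 3, 4, 5]], sizes [1, 5].
Connected components of G2: 1 component(s) with vertex sets [[0, 1, 2, 3, 4, 5]], sizes [6].
The number of connected components (and the multiset of component sizes) is an isomorphism invariant — an isomorphism maps each component of G1 bijectively onto a component of G2. Since G1 has 2 component(s) and G2 has 1, they cannot be isomorphic.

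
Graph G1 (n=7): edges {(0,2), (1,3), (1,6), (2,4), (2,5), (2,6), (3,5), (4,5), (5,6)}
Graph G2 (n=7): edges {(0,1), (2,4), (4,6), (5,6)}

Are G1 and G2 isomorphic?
No, not isomorphic

The graphs are NOT isomorphic.

Connected components of G1: 1 component(s) with vertex sets [[0, 1, 2, 3, 4, 5, 6]], sizes [7].
Connected components of G2: 3 component(s) with vertex sets [[3], [0, 1], [2, 4, 5, 6]], sizes [1, 2, 4].
The number of connected components (and the multiset of component sizes) is an isomorphism invariant — an isomorphism maps each component of G1 bijectively onto a component of G2. Since G1 has 1 component(s) and G2 has 3, they cannot be isomorphic.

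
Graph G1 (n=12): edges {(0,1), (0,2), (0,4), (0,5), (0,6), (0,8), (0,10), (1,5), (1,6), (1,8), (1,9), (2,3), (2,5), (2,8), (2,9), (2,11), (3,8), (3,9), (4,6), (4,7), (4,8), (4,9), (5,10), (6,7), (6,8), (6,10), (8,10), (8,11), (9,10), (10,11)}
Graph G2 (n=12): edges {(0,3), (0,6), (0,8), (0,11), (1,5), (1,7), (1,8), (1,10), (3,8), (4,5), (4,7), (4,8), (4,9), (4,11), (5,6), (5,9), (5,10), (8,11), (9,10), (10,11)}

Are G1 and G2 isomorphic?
No, not isomorphic

The graphs are NOT isomorphic.

Connected components of G1: 1 component(s) with vertex sets [[0, 1, 2, 3, 4, 5, 6, 7, 8, 9, 10, 11]], sizes [12].
Connected components of G2: 2 component(s) with vertex sets [[2], [0, 1, 3, 4, 5, 6, 7, 8, 9, 10, 11]], sizes [1, 11].
The number of connected components (and the multiset of component sizes) is an isomorphism invariant — an isomorphism maps each component of G1 bijectively onto a component of G2. Since G1 has 1 component(s) and G2 has 2, they cannot be isomorphic.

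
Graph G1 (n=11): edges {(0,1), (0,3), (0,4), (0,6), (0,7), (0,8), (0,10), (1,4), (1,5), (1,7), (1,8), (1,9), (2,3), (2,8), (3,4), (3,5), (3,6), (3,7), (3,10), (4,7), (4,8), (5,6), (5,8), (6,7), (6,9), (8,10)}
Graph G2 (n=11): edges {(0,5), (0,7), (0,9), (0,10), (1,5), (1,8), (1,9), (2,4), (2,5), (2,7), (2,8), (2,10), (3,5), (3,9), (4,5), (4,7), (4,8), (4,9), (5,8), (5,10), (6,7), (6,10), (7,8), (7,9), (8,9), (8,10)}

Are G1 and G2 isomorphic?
Yes, isomorphic

The graphs are isomorphic.
One valid mapping φ: V(G1) → V(G2): 0→8, 1→7, 2→3, 3→5, 4→4, 5→0, 6→10, 7→2, 8→9, 9→6, 10→1

Verify φ preserves adjacency — for each edge of G1, its image is an edge of G2:
  (0,1) → (φ(0),φ(1)) = (7,8) ∈ E(G2) ✓
  (0,3) → (φ(0),φ(3)) = (5,8) ∈ E(G2) ✓
  (0,4) → (φ(0),φ(4)) = (4,8) ∈ E(G2) ✓
  (0,6) → (φ(0),φ(6)) = (8,10) ∈ E(G2) ✓
  (0,7) → (φ(0),φ(7)) = (2,8) ∈ E(G2) ✓
  (0,8) → (φ(0),φ(8)) = (8,9) ∈ E(G2) ✓
  (0,10) → (φ(0),φ(10)) = (1,8) ∈ E(G2) ✓
  (1,4) → (φ(1),φ(4)) = (4,7) ∈ E(G2) ✓
  (1,5) → (φ(1),φ(5)) = (0,7) ∈ E(G2) ✓
  (1,7) → (φ(1),φ(7)) = (2,7) ∈ E(G2) ✓
  (1,8) → (φ(1),φ(8)) = (7,9) ∈ E(G2) ✓
  (1,9) → (φ(1),φ(9)) = (6,7) ∈ E(G2) ✓
  (2,3) → (φ(2),φ(3)) = (3,5) ∈ E(G2) ✓
  (2,8) → (φ(2),φ(8)) = (3,9) ∈ E(G2) ✓
  (3,4) → (φ(3),φ(4)) = (4,5) ∈ E(G2) ✓
  (3,5) → (φ(3),φ(5)) = (0,5) ∈ E(G2) ✓
  (3,6) → (φ(3),φ(6)) = (5,10) ∈ E(G2) ✓
  (3,7) → (φ(3),φ(7)) = (2,5) ∈ E(G2) ✓
  (3,10) → (φ(3),φ(10)) = (1,5) ∈ E(G2) ✓
  (4,7) → (φ(4),φ(7)) = (2,4) ∈ E(G2) ✓
  (4,8) → (φ(4),φ(8)) = (4,9) ∈ E(G2) ✓
  (5,6) → (φ(5),φ(6)) = (0,10) ∈ E(G2) ✓
  (5,8) → (φ(5),φ(8)) = (0,9) ∈ E(G2) ✓
  (6,7) → (φ(6),φ(7)) = (2,10) ∈ E(G2) ✓
  (6,9) → (φ(6),φ(9)) = (6,10) ∈ E(G2) ✓
  (8,10) → (φ(8),φ(10)) = (1,9) ∈ E(G2) ✓
All 26 edges of G1 map to edges of G2, and |E(G1)| = |E(G2)| = 26, so φ is a bijection on edges as well as vertices. Hence G1 ≅ G2.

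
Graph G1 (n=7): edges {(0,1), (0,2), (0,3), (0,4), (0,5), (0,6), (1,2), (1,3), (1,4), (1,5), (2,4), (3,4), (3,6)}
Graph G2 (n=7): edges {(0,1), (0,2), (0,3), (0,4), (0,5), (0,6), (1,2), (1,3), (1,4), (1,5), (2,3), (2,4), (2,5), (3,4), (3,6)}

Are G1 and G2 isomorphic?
No, not isomorphic

The graphs are NOT isomorphic.

Counting edges: G1 has 13 edge(s); G2 has 15 edge(s).
Edge count is an isomorphism invariant (a bijection on vertices induces a bijection on edges), so differing edge counts rule out isomorphism.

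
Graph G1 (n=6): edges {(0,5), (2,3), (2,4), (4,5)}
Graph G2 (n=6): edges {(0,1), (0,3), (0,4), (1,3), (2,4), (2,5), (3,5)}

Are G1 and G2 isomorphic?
No, not isomorphic

The graphs are NOT isomorphic.

Degrees in G1: deg(0)=1, deg(1)=0, deg(2)=2, deg(3)=1, deg(4)=2, deg(5)=2.
Sorted degree sequence of G1: [2, 2, 2, 1, 1, 0].
Degrees in G2: deg(0)=3, deg(1)=2, deg(2)=2, deg(3)=3, deg(4)=2, deg(5)=2.
Sorted degree sequence of G2: [3, 3, 2, 2, 2, 2].
The (sorted) degree sequence is an isomorphism invariant, so since G1 and G2 have different degree sequences they cannot be isomorphic.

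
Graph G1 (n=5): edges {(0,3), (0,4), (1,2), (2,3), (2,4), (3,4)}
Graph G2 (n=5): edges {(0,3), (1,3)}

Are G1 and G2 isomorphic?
No, not isomorphic

The graphs are NOT isomorphic.

Connected components of G1: 1 component(s) with vertex sets [[0, 1, 2, 3, 4]], sizes [5].
Connected components of G2: 3 component(s) with vertex sets [[2], [4], [0, 1, 3]], sizes [1, 1, 3].
The number of connected components (and the multiset of component sizes) is an isomorphism invariant — an isomorphism maps each component of G1 bijectively onto a component of G2. Since G1 has 1 component(s) and G2 has 3, they cannot be isomorphic.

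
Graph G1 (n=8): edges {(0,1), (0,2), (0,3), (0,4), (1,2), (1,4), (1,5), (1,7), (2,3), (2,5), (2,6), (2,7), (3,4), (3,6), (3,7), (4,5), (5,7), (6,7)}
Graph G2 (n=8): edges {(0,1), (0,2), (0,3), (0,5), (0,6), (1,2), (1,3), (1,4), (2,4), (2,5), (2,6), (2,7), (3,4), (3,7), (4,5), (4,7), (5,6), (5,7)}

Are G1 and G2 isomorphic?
Yes, isomorphic

The graphs are isomorphic.
One valid mapping φ: V(G1) → V(G2): 0→1, 1→4, 2→2, 3→0, 4→3, 5→7, 6→6, 7→5

Verify φ preserves adjacency — for each edge of G1, its image is an edge of G2:
  (0,1) → (φ(0),φ(1)) = (1,4) ∈ E(G2) ✓
  (0,2) → (φ(0),φ(2)) = (1,2) ∈ E(G2) ✓
  (0,3) → (φ(0),φ(3)) = (0,1) ∈ E(G2) ✓
  (0,4) → (φ(0),φ(4)) = (1,3) ∈ E(G2) ✓
  (1,2) → (φ(1),φ(2)) = (2,4) ∈ E(G2) ✓
  (1,4) → (φ(1),φ(4)) = (3,4) ∈ E(G2) ✓
  (1,5) → (φ(1),φ(5)) = (4,7) ∈ E(G2) ✓
  (1,7) → (φ(1),φ(7)) = (4,5) ∈ E(G2) ✓
  (2,3) → (φ(2),φ(3)) = (0,2) ∈ E(G2) ✓
  (2,5) → (φ(2),φ(5)) = (2,7) ∈ E(G2) ✓
  (2,6) → (φ(2),φ(6)) = (2,6) ∈ E(G2) ✓
  (2,7) → (φ(2),φ(7)) = (2,5) ∈ E(G2) ✓
  (3,4) → (φ(3),φ(4)) = (0,3) ∈ E(G2) ✓
  (3,6) → (φ(3),φ(6)) = (0,6) ∈ E(G2) ✓
  (3,7) → (φ(3),φ(7)) = (0,5) ∈ E(G2) ✓
  (4,5) → (φ(4),φ(5)) = (3,7) ∈ E(G2) ✓
  (5,7) → (φ(5),φ(7)) = (5,7) ∈ E(G2) ✓
  (6,7) → (φ(6),φ(7)) = (5,6) ∈ E(G2) ✓
All 18 edges of G1 map to edges of G2, and |E(G1)| = |E(G2)| = 18, so φ is a bijection on edges as well as vertices. Hence G1 ≅ G2.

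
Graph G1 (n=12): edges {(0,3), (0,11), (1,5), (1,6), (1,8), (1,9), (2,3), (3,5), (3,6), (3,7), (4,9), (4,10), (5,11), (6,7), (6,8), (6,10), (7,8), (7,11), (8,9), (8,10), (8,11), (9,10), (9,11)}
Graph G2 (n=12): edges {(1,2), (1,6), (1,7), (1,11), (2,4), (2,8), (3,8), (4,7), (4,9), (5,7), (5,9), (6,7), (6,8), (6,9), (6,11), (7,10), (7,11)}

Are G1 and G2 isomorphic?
No, not isomorphic

The graphs are NOT isomorphic.

Connected components of G1: 1 component(s) with vertex sets [[0, 1, 2, 3, 4, 5, 6, 7, 8, 9, 10, 11]], sizes [12].
Connected components of G2: 2 component(s) with vertex sets [[0], [1, 2, 3, 4, 5, 6, 7, 8, 9, 10, 11]], sizes [1, 11].
The number of connected components (and the multiset of component sizes) is an isomorphism invariant — an isomorphism maps each component of G1 bijectively onto a component of G2. Since G1 has 1 component(s) and G2 has 2, they cannot be isomorphic.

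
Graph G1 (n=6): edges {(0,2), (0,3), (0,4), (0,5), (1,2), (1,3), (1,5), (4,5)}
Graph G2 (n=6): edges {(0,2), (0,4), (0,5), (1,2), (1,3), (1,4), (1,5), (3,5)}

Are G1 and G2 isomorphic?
Yes, isomorphic

The graphs are isomorphic.
One valid mapping φ: V(G1) → V(G2): 0→1, 1→0, 2→2, 3→4, 4→3, 5→5

Verify φ preserves adjacency — for each edge of G1, its image is an edge of G2:
  (0,2) → (φ(0),φ(2)) = (1,2) ∈ E(G2) ✓
  (0,3) → (φ(0),φ(3)) = (1,4) ∈ E(G2) ✓
  (0,4) → (φ(0),φ(4)) = (1,3) ∈ E(G2) ✓
  (0,5) → (φ(0),φ(5)) = (1,5) ∈ E(G2) ✓
  (1,2) → (φ(1),φ(2)) = (0,2) ∈ E(G2) ✓
  (1,3) → (φ(1),φ(3)) = (0,4) ∈ E(G2) ✓
  (1,5) → (φ(1),φ(5)) = (0,5) ∈ E(G2) ✓
  (4,5) → (φ(4),φ(5)) = (3,5) ∈ E(G2) ✓
All 8 edges of G1 map to edges of G2, and |E(G1)| = |E(G2)| = 8, so φ is a bijection on edges as well as vertices. Hence G1 ≅ G2.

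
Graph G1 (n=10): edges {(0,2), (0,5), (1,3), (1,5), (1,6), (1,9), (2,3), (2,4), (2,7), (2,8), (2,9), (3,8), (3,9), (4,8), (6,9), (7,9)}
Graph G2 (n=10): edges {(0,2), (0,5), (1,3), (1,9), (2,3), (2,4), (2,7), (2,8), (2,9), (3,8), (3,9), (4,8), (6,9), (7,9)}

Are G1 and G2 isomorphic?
No, not isomorphic

The graphs are NOT isomorphic.

Counting edges: G1 has 16 edge(s); G2 has 14 edge(s).
Edge count is an isomorphism invariant (a bijection on vertices induces a bijection on edges), so differing edge counts rule out isomorphism.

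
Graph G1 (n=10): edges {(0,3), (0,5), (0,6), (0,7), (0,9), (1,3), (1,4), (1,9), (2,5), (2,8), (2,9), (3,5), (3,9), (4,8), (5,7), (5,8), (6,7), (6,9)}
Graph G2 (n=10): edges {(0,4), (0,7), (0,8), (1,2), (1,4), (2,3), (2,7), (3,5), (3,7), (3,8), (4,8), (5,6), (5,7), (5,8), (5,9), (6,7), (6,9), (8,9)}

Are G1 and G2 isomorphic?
Yes, isomorphic

The graphs are isomorphic.
One valid mapping φ: V(G1) → V(G2): 0→5, 1→2, 2→0, 3→3, 4→1, 5→8, 6→6, 7→9, 8→4, 9→7

Verify φ preserves adjacency — for each edge of G1, its image is an edge of G2:
  (0,3) → (φ(0),φ(3)) = (3,5) ∈ E(G2) ✓
  (0,5) → (φ(0),φ(5)) = (5,8) ∈ E(G2) ✓
  (0,6) → (φ(0),φ(6)) = (5,6) ∈ E(G2) ✓
  (0,7) → (φ(0),φ(7)) = (5,9) ∈ E(G2) ✓
  (0,9) → (φ(0),φ(9)) = (5,7) ∈ E(G2) ✓
  (1,3) → (φ(1),φ(3)) = (2,3) ∈ E(G2) ✓
  (1,4) → (φ(1),φ(4)) = (1,2) ∈ E(G2) ✓
  (1,9) → (φ(1),φ(9)) = (2,7) ∈ E(G2) ✓
  (2,5) → (φ(2),φ(5)) = (0,8) ∈ E(G2) ✓
  (2,8) → (φ(2),φ(8)) = (0,4) ∈ E(G2) ✓
  (2,9) → (φ(2),φ(9)) = (0,7) ∈ E(G2) ✓
  (3,5) → (φ(3),φ(5)) = (3,8) ∈ E(G2) ✓
  (3,9) → (φ(3),φ(9)) = (3,7) ∈ E(G2) ✓
  (4,8) → (φ(4),φ(8)) = (1,4) ∈ E(G2) ✓
  (5,7) → (φ(5),φ(7)) = (8,9) ∈ E(G2) ✓
  (5,8) → (φ(5),φ(8)) = (4,8) ∈ E(G2) ✓
  (6,7) → (φ(6),φ(7)) = (6,9) ∈ E(G2) ✓
  (6,9) → (φ(6),φ(9)) = (6,7) ∈ E(G2) ✓
All 18 edges of G1 map to edges of G2, and |E(G1)| = |E(G2)| = 18, so φ is a bijection on edges as well as vertices. Hence G1 ≅ G2.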